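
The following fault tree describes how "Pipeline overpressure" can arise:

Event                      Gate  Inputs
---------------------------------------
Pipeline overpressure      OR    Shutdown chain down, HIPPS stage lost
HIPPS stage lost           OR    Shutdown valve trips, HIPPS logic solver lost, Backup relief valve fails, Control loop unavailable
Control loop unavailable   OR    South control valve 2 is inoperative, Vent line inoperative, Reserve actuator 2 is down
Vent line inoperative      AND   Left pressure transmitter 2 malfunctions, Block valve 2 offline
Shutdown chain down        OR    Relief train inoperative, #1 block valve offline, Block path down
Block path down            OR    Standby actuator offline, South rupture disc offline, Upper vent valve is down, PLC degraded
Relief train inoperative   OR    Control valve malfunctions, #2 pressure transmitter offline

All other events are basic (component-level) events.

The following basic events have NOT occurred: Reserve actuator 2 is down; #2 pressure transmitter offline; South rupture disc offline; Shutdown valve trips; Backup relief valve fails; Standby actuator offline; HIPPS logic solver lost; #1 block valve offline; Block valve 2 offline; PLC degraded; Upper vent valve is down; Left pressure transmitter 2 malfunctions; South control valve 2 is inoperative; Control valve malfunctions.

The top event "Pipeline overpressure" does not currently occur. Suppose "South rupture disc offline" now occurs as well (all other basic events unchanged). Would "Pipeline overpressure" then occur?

Yes

Counterfactual: set "South rupture disc offline" to occurred.
Relief train inoperative [OR]: Control valve malfunctions=not, #2 pressure transmitter offline=not → no input occurs → does not occur.
Block path down [OR]: Standby actuator offline=not, South rupture disc offline=occurs, Upper vent valve is down=not, PLC degraded=not → at least one input occurs → occurs.
Shutdown chain down [OR]: Relief train inoperative=not, #1 block valve offline=not, Block path down=occurs → at least one input occurs → occurs.
Vent line inoperative [AND]: Left pressure transmitter 2 malfunctions=not, Block valve 2 offline=not → not all inputs occur → does not occur.
Control loop unavailable [OR]: South control valve 2 is inoperative=not, Vent line inoperative=not, Reserve actuator 2 is down=not → no input occurs → does not occur.
HIPPS stage lost [OR]: Shutdown valve trips=not, HIPPS logic solver lost=not, Backup relief valve fails=not, Control loop unavailable=not → no input occurs → does not occur.
Pipeline overpressure [OR]: Shutdown chain down=occurs, HIPPS stage lost=not → at least one input occurs → occurs.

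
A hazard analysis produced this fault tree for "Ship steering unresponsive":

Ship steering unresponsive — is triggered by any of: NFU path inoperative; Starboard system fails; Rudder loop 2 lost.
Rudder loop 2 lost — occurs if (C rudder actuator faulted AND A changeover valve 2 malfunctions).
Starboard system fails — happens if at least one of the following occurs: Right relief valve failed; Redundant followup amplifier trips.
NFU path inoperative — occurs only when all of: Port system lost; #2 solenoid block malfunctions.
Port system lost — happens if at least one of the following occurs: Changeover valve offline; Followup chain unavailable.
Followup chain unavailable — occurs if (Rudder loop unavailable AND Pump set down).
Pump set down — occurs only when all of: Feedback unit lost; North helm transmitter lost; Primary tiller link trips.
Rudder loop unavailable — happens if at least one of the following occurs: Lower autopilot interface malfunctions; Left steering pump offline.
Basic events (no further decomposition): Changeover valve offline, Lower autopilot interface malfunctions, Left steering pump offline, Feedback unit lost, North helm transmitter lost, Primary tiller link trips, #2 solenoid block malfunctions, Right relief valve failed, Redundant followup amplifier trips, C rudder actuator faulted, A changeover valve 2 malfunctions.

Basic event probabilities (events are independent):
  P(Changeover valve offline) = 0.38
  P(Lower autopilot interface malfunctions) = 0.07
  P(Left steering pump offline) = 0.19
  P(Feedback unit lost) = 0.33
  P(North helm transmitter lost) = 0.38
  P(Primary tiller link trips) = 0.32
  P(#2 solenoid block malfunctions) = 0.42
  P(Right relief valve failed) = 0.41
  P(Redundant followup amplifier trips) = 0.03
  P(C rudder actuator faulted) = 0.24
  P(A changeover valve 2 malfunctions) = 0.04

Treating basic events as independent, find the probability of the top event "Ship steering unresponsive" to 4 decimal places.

0.5251

P(Rudder loop unavailable) [OR] = 1 − (1−0.07) × (1−0.19) = 0.246700
P(Pump set down) [AND] = 0.33 × 0.38 × 0.32 = 0.040128
P(Followup chain unavailable) [AND] = 0.246700 × 0.040128 = 0.009900
P(Port system lost) [OR] = 1 − (1−0.38) × (1−0.009900) = 0.386138
P(NFU path inoperative) [AND] = 0.386138 × 0.42 = 0.162178
P(Starboard system fails) [OR] = 1 − (1−0.41) × (1−0.03) = 0.427700
P(Rudder loop 2 lost) [AND] = 0.24 × 0.04 = 0.009600
P(Ship steering unresponsive) [OR] = 1 − (1−0.162178) × (1−0.427700) × (1−0.009600) = 0.525118
Rounded to 4 decimal places: P(Ship steering unresponsive) ≈ 0.5251.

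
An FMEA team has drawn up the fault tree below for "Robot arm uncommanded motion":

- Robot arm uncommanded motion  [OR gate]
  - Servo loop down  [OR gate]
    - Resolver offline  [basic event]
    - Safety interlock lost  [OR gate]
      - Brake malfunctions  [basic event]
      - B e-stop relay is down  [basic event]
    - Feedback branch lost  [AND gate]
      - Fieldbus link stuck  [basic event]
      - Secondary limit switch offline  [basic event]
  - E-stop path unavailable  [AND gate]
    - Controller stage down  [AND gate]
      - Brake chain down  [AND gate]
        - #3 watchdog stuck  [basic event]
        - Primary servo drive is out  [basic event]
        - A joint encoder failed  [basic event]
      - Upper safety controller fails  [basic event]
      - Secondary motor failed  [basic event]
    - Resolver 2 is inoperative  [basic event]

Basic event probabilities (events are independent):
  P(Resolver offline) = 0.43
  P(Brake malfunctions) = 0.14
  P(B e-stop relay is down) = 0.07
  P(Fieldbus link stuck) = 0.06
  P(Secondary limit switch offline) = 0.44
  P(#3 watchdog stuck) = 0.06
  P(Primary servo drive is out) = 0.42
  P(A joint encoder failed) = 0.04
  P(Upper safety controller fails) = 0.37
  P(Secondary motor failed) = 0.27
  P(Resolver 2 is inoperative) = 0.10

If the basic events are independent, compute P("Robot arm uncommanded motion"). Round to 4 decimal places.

P(Safety interlock lost) [OR] = 1 − (1−0.14) × (1−0.07) = 0.200200
P(Feedback branch lost) [AND] = 0.06 × 0.44 = 0.026400
P(Servo loop down) [OR] = 1 − (1−0.43) × (1−0.200200) × (1−0.026400) = 0.556149
P(Brake chain down) [AND] = 0.06 × 0.42 × 0.04 = 0.001008
P(Controller stage down) [AND] = 0.001008 × 0.37 × 0.27 = 0.000101
P(E-stop path unavailable) [AND] = 0.000101 × 0.10 = 0.000010
P(Robot arm uncommanded motion) [OR] = 1 − (1−0.556149) × (1−0.000010) = 0.556153
Rounded to 4 decimal places: P(Robot arm uncommanded motion) ≈ 0.5562.

0.5562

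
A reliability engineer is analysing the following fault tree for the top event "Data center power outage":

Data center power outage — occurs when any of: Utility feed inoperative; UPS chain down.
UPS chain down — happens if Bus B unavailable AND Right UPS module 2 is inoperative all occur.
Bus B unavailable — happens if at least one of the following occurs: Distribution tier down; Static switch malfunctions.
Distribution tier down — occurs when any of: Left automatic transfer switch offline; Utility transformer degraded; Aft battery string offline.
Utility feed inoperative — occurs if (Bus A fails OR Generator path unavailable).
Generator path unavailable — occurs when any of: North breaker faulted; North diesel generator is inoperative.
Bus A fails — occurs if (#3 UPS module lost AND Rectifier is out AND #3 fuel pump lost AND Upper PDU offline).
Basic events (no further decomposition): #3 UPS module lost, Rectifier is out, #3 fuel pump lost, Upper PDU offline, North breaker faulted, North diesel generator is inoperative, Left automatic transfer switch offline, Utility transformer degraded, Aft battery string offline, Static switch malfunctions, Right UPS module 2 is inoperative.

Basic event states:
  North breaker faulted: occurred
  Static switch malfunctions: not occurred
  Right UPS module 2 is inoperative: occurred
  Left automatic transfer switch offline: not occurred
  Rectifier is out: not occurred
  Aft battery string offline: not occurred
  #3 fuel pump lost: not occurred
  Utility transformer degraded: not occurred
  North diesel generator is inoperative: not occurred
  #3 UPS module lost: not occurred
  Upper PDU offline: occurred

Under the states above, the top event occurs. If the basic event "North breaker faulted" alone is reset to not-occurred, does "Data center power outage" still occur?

Counterfactual: set "North breaker faulted" to not occurred.
Bus A fails [AND]: #3 UPS module lost=not, Rectifier is out=not, #3 fuel pump lost=not, Upper PDU offline=occurs → not all inputs occur → does not occur.
Generator path unavailable [OR]: North breaker faulted=not, North diesel generator is inoperative=not → no input occurs → does not occur.
Utility feed inoperative [OR]: Bus A fails=not, Generator path unavailable=not → no input occurs → does not occur.
Distribution tier down [OR]: Left automatic transfer switch offline=not, Utility transformer degraded=not, Aft battery string offline=not → no input occurs → does not occur.
Bus B unavailable [OR]: Distribution tier down=not, Static switch malfunctions=not → no input occurs → does not occur.
UPS chain down [AND]: Bus B unavailable=not, Right UPS module 2 is inoperative=occurs → not all inputs occur → does not occur.
Data center power outage [OR]: Utility feed inoperative=not, UPS chain down=not → no input occurs → does not occur.

No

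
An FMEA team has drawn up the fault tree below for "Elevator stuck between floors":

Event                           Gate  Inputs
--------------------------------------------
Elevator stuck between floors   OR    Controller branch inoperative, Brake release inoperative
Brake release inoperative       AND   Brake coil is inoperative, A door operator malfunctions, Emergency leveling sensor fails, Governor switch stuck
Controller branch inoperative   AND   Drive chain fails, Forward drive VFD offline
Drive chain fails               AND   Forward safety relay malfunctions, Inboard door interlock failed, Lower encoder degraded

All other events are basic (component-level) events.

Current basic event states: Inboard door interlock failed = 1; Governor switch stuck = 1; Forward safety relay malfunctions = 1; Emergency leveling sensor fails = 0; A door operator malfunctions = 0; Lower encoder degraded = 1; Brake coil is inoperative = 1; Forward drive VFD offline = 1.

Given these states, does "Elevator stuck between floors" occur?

Drive chain fails [AND]: Forward safety relay malfunctions=occurs, Inboard door interlock failed=occurs, Lower encoder degraded=occurs → all inputs occur → occurs.
Controller branch inoperative [AND]: Drive chain fails=occurs, Forward drive VFD offline=occurs → all inputs occur → occurs.
Brake release inoperative [AND]: Brake coil is inoperative=occurs, A door operator malfunctions=not, Emergency leveling sensor fails=not, Governor switch stuck=occurs → not all inputs occur → does not occur.
Elevator stuck between floors [OR]: Controller branch inoperative=occurs, Brake release inoperative=not → at least one input occurs → occurs.

Yes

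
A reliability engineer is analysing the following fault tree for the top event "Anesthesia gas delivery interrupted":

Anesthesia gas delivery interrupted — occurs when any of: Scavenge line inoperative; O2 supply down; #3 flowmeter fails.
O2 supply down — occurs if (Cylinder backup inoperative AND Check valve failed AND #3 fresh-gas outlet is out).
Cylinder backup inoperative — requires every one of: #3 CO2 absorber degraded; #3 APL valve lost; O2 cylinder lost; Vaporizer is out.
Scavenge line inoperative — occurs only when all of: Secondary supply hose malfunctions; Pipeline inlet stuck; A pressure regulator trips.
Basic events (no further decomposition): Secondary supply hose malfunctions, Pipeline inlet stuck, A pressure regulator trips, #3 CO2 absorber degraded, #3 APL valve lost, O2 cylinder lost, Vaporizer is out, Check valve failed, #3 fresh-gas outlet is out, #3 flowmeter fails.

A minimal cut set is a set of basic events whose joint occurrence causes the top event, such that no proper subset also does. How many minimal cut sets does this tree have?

3

Scavenge line inoperative [AND]: one cut set from each child combined → 1 × 1 × 1 = 1 cut set(s).
Cylinder backup inoperative [AND]: one cut set from each child combined → 1 × 1 × 1 × 1 = 1 cut set(s).
O2 supply down [AND]: one cut set from each child combined → 1 × 1 × 1 = 1 cut set(s).
Anesthesia gas delivery interrupted [OR]: union of children's cut sets → 3 cut set(s).
Minimal cut sets: {A pressure regulator trips, Pipeline inlet stuck, Secondary supply hose malfunctions}; {#3 APL valve lost, #3 CO2 absorber degraded, #3 fresh-gas outlet is out, Check valve failed, O2 cylinder lost, Vaporizer is out}; {#3 flowmeter fails}.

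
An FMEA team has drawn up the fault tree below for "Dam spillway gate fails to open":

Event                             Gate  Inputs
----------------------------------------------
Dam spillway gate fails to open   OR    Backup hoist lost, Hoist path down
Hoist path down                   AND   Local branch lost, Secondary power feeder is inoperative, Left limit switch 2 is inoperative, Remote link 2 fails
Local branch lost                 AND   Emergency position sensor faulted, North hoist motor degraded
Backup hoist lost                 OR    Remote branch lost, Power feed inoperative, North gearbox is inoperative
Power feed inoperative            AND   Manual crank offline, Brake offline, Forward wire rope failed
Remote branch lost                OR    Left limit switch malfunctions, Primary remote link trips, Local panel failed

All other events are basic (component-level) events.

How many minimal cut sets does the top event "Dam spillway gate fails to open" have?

Remote branch lost [OR]: union of children's cut sets → 3 cut set(s).
Power feed inoperative [AND]: one cut set from each child combined → 1 × 1 × 1 = 1 cut set(s).
Backup hoist lost [OR]: union of children's cut sets → 5 cut set(s).
Local branch lost [AND]: one cut set from each child combined → 1 × 1 = 1 cut set(s).
Hoist path down [AND]: one cut set from each child combined → 1 × 1 × 1 × 1 = 1 cut set(s).
Dam spillway gate fails to open [OR]: union of children's cut sets → 6 cut set(s).
Minimal cut sets: {Left limit switch malfunctions}; {Primary remote link trips}; {Local panel failed}; {Brake offline, Forward wire rope failed, Manual crank offline}; {North gearbox is inoperative}; {Emergency position sensor faulted, Left limit switch 2 is inoperative, North hoist motor degraded, Remote link 2 fails, Secondary power feeder is inoperative}.

6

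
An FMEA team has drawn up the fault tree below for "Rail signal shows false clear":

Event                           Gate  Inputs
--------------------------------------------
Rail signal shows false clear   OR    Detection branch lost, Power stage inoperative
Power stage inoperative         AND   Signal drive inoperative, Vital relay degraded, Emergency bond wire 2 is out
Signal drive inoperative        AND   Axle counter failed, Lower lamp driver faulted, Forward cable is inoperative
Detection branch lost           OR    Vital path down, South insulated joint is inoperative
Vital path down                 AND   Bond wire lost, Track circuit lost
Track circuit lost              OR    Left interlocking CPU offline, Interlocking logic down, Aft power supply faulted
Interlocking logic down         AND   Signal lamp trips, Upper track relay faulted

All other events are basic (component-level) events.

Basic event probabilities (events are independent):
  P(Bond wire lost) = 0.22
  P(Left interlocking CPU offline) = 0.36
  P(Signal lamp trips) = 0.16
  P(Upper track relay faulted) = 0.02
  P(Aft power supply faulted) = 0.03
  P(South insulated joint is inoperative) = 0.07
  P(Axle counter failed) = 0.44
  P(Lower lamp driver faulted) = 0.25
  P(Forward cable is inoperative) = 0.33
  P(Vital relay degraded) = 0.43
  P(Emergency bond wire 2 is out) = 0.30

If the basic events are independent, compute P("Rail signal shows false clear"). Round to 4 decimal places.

0.1520

P(Interlocking logic down) [AND] = 0.16 × 0.02 = 0.003200
P(Track circuit lost) [OR] = 1 − (1−0.36) × (1−0.003200) × (1−0.03) = 0.381187
P(Vital path down) [AND] = 0.22 × 0.381187 = 0.083861
P(Detection branch lost) [OR] = 1 − (1−0.083861) × (1−0.07) = 0.147991
P(Signal drive inoperative) [AND] = 0.44 × 0.25 × 0.33 = 0.036300
P(Power stage inoperative) [AND] = 0.036300 × 0.43 × 0.30 = 0.004683
P(Rail signal shows false clear) [OR] = 1 − (1−0.147991) × (1−0.004683) = 0.151981
Rounded to 4 decimal places: P(Rail signal shows false clear) ≈ 0.1520.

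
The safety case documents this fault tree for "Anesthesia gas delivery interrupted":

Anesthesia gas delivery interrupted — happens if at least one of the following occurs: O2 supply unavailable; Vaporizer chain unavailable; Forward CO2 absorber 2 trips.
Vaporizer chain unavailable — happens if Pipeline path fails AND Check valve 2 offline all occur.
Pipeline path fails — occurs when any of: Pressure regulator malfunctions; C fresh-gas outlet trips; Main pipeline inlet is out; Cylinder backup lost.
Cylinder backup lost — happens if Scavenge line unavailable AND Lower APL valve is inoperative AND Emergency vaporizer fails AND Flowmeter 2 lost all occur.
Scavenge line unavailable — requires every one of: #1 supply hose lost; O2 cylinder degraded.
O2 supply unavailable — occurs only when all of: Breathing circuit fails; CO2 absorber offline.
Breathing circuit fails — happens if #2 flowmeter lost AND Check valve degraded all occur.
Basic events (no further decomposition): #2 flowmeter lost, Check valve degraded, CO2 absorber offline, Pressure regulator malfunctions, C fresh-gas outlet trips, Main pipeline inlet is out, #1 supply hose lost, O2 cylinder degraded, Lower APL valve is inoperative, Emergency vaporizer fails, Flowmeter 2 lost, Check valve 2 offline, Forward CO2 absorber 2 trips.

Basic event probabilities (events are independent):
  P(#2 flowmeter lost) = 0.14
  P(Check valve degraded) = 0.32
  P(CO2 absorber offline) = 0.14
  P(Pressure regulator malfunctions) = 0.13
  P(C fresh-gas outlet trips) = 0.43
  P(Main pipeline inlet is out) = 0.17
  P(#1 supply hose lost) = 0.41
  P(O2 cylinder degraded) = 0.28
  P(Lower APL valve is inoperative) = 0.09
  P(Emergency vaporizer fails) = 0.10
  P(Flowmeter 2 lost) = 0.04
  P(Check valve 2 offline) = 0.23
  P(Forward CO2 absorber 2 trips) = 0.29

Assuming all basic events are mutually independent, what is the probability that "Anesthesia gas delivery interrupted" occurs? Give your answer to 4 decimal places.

P(Breathing circuit fails) [AND] = 0.14 × 0.32 = 0.044800
P(O2 supply unavailable) [AND] = 0.044800 × 0.14 = 0.006272
P(Scavenge line unavailable) [AND] = 0.41 × 0.28 = 0.114800
P(Cylinder backup lost) [AND] = 0.114800 × 0.09 × 0.10 × 0.04 = 0.000041
P(Pipeline path fails) [OR] = 1 − (1−0.13) × (1−0.43) × (1−0.17) × (1−0.000041) = 0.588420
P(Vaporizer chain unavailable) [AND] = 0.588420 × 0.23 = 0.135337
P(Anesthesia gas delivery interrupted) [OR] = 1 − (1−0.006272) × (1−0.135337) × (1−0.29) = 0.389940
Rounded to 4 decimal places: P(Anesthesia gas delivery interrupted) ≈ 0.3899.

0.3899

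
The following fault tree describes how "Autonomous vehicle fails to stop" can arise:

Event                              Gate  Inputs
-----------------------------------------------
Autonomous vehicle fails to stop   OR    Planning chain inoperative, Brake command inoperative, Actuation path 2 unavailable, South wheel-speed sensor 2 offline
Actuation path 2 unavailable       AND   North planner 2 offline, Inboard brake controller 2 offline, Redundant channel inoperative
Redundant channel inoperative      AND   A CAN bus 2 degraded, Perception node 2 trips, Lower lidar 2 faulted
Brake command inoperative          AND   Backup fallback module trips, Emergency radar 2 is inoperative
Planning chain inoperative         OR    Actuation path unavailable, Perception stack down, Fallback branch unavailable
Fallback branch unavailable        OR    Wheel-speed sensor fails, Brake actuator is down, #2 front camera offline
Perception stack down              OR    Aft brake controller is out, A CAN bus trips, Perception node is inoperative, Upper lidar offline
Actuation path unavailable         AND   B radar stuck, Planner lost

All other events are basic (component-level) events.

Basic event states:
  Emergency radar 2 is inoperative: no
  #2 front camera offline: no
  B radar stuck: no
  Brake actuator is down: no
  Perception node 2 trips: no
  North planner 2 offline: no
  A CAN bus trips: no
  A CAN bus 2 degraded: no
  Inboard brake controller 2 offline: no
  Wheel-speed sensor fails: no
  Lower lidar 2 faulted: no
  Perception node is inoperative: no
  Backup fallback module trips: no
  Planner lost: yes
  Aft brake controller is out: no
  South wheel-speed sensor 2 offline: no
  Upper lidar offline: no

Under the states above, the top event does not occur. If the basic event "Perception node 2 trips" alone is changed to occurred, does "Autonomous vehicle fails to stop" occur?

No

Counterfactual: set "Perception node 2 trips" to occurred.
Actuation path unavailable [AND]: B radar stuck=not, Planner lost=occurs → not all inputs occur → does not occur.
Perception stack down [OR]: Aft brake controller is out=not, A CAN bus trips=not, Perception node is inoperative=not, Upper lidar offline=not → no input occurs → does not occur.
Fallback branch unavailable [OR]: Wheel-speed sensor fails=not, Brake actuator is down=not, #2 front camera offline=not → no input occurs → does not occur.
Planning chain inoperative [OR]: Actuation path unavailable=not, Perception stack down=not, Fallback branch unavailable=not → no input occurs → does not occur.
Brake command inoperative [AND]: Backup fallback module trips=not, Emergency radar 2 is inoperative=not → not all inputs occur → does not occur.
Redundant channel inoperative [AND]: A CAN bus 2 degraded=not, Perception node 2 trips=occurs, Lower lidar 2 faulted=not → not all inputs occur → does not occur.
Actuation path 2 unavailable [AND]: North planner 2 offline=not, Inboard brake controller 2 offline=not, Redundant channel inoperative=not → not all inputs occur → does not occur.
Autonomous vehicle fails to stop [OR]: Planning chain inoperative=not, Brake command inoperative=not, Actuation path 2 unavailable=not, South wheel-speed sensor 2 offline=not → no input occurs → does not occur.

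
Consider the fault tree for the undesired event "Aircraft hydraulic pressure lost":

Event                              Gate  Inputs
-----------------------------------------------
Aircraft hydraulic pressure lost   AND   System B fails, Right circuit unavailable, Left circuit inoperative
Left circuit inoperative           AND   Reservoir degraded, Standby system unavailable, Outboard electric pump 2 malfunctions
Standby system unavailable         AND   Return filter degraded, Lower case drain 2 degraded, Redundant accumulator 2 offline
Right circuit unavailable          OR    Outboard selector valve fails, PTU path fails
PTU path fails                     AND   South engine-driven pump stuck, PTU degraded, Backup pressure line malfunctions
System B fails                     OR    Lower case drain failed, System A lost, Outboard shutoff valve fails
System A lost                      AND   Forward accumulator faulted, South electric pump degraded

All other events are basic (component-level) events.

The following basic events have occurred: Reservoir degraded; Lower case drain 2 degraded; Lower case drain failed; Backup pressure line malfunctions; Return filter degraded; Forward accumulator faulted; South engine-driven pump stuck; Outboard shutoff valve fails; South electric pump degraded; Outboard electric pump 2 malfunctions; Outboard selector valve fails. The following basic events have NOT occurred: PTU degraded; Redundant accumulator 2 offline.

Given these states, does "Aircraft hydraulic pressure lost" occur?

No

System A lost [AND]: Forward accumulator faulted=occurs, South electric pump degraded=occurs → all inputs occur → occurs.
System B fails [OR]: Lower case drain failed=occurs, System A lost=occurs, Outboard shutoff valve fails=occurs → at least one input occurs → occurs.
PTU path fails [AND]: South engine-driven pump stuck=occurs, PTU degraded=not, Backup pressure line malfunctions=occurs → not all inputs occur → does not occur.
Right circuit unavailable [OR]: Outboard selector valve fails=occurs, PTU path fails=not → at least one input occurs → occurs.
Standby system unavailable [AND]: Return filter degraded=occurs, Lower case drain 2 degraded=occurs, Redundant accumulator 2 offline=not → not all inputs occur → does not occur.
Left circuit inoperative [AND]: Reservoir degraded=occurs, Standby system unavailable=not, Outboard electric pump 2 malfunctions=occurs → not all inputs occur → does not occur.
Aircraft hydraulic pressure lost [AND]: System B fails=occurs, Right circuit unavailable=occurs, Left circuit inoperative=not → not all inputs occur → does not occur.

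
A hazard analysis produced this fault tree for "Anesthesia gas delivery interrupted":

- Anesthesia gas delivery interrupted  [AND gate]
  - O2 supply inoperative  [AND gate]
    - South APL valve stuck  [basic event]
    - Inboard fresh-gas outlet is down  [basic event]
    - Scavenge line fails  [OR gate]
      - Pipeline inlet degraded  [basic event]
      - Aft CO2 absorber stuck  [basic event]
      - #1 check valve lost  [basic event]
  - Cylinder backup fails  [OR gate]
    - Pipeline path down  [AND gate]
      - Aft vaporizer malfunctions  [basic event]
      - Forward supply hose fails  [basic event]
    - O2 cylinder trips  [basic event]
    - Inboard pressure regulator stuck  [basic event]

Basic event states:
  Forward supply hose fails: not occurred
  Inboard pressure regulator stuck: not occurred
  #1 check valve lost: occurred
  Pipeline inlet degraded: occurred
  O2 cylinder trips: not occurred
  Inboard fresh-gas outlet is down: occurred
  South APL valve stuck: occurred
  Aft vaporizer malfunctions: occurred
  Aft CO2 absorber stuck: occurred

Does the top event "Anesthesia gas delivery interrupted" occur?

Scavenge line fails [OR]: Pipeline inlet degraded=occurs, Aft CO2 absorber stuck=occurs, #1 check valve lost=occurs → at least one input occurs → occurs.
O2 supply inoperative [AND]: South APL valve stuck=occurs, Inboard fresh-gas outlet is down=occurs, Scavenge line fails=occurs → all inputs occur → occurs.
Pipeline path down [AND]: Aft vaporizer malfunctions=occurs, Forward supply hose fails=not → not all inputs occur → does not occur.
Cylinder backup fails [OR]: Pipeline path down=not, O2 cylinder trips=not, Inboard pressure regulator stuck=not → no input occurs → does not occur.
Anesthesia gas delivery interrupted [AND]: O2 supply inoperative=occurs, Cylinder backup fails=not → not all inputs occur → does not occur.

No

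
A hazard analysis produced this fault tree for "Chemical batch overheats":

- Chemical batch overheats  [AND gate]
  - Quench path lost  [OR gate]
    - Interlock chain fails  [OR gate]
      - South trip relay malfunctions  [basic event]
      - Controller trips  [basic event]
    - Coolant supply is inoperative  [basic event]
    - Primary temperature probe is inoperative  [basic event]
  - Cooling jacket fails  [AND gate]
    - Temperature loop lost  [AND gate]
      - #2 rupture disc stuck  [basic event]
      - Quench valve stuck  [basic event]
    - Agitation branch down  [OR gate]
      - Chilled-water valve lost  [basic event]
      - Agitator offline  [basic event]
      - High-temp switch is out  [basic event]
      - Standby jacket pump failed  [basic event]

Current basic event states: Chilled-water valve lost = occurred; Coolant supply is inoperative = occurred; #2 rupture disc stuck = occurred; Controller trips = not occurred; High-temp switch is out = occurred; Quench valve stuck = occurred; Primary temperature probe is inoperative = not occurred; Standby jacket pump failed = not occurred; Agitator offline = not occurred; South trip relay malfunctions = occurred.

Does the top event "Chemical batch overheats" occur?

Yes

Interlock chain fails [OR]: South trip relay malfunctions=occurs, Controller trips=not → at least one input occurs → occurs.
Quench path lost [OR]: Interlock chain fails=occurs, Coolant supply is inoperative=occurs, Primary temperature probe is inoperative=not → at least one input occurs → occurs.
Temperature loop lost [AND]: #2 rupture disc stuck=occurs, Quench valve stuck=occurs → all inputs occur → occurs.
Agitation branch down [OR]: Chilled-water valve lost=occurs, Agitator offline=not, High-temp switch is out=occurs, Standby jacket pump failed=not → at least one input occurs → occurs.
Cooling jacket fails [AND]: Temperature loop lost=occurs, Agitation branch down=occurs → all inputs occur → occurs.
Chemical batch overheats [AND]: Quench path lost=occurs, Cooling jacket fails=occurs → all inputs occur → occurs.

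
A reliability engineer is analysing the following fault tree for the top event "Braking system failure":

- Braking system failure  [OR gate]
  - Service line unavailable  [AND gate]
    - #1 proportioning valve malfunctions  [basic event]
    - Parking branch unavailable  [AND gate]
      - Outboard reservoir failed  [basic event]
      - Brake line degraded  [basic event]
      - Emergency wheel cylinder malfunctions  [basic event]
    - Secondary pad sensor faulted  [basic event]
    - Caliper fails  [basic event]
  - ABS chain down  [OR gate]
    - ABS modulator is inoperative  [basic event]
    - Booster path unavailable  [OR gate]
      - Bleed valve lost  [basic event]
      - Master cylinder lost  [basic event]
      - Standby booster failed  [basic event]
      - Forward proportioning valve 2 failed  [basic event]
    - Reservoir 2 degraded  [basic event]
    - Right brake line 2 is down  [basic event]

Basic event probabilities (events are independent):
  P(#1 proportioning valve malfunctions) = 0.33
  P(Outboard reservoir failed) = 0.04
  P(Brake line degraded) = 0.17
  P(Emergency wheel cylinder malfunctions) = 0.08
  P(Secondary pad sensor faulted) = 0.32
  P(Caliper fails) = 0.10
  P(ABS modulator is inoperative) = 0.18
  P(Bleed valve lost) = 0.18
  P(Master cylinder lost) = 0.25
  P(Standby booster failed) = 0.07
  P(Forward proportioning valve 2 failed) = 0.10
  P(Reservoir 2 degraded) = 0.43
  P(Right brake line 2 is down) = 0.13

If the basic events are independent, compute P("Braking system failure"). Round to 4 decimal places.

P(Parking branch unavailable) [AND] = 0.04 × 0.17 × 0.08 = 0.000544
P(Service line unavailable) [AND] = 0.33 × 0.000544 × 0.32 × 0.10 = 0.000006
P(Booster path unavailable) [OR] = 1 − (1−0.18) × (1−0.25) × (1−0.07) × (1−0.10) = 0.485245
P(ABS chain down) [OR] = 1 − (1−0.18) × (1−0.485245) × (1−0.43) × (1−0.13) = 0.790681
P(Braking system failure) [OR] = 1 − (1−0.000006) × (1−0.790681) = 0.790682
Rounded to 4 decimal places: P(Braking system failure) ≈ 0.7907.

0.7907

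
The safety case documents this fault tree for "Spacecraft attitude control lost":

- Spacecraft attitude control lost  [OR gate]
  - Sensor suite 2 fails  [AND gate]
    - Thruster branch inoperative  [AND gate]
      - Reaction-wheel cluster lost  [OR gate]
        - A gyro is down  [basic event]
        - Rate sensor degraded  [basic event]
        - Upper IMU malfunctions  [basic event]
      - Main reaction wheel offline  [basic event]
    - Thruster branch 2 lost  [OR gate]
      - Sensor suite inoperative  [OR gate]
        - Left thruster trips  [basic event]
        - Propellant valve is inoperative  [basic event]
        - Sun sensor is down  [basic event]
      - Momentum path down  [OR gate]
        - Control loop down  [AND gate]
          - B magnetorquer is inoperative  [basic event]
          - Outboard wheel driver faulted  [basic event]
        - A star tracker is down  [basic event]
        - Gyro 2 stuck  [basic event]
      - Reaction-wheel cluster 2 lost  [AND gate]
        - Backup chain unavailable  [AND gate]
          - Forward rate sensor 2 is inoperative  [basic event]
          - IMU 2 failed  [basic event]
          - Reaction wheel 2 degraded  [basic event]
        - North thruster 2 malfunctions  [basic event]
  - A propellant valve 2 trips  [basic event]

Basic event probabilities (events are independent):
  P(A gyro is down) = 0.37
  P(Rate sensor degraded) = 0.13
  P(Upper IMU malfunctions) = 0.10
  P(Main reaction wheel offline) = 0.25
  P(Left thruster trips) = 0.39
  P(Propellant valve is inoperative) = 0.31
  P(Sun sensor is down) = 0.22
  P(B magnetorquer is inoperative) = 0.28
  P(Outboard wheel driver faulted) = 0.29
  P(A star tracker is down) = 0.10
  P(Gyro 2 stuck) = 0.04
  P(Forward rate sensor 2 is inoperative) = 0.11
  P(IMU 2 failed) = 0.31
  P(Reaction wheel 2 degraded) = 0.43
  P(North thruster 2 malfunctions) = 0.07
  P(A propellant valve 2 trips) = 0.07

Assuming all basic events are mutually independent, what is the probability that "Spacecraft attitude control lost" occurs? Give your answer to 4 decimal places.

0.1571

P(Reaction-wheel cluster lost) [OR] = 1 − (1−0.37) × (1−0.13) × (1−0.10) = 0.506710
P(Thruster branch inoperative) [AND] = 0.506710 × 0.25 = 0.126678
P(Sensor suite inoperative) [OR] = 1 − (1−0.39) × (1−0.31) × (1−0.22) = 0.671698
P(Control loop down) [AND] = 0.28 × 0.29 = 0.081200
P(Momentum path down) [OR] = 1 − (1−0.081200) × (1−0.10) × (1−0.04) = 0.206157
P(Backup chain unavailable) [AND] = 0.11 × 0.31 × 0.43 = 0.014663
P(Reaction-wheel cluster 2 lost) [AND] = 0.014663 × 0.07 = 0.001026
P(Thruster branch 2 lost) [OR] = 1 − (1−0.671698) × (1−0.206157) × (1−0.001026) = 0.739647
P(Sensor suite 2 fails) [AND] = 0.126678 × 0.739647 = 0.093697
P(Spacecraft attitude control lost) [OR] = 1 − (1−0.093697) × (1−0.07) = 0.157138
Rounded to 4 decimal places: P(Spacecraft attitude control lost) ≈ 0.1571.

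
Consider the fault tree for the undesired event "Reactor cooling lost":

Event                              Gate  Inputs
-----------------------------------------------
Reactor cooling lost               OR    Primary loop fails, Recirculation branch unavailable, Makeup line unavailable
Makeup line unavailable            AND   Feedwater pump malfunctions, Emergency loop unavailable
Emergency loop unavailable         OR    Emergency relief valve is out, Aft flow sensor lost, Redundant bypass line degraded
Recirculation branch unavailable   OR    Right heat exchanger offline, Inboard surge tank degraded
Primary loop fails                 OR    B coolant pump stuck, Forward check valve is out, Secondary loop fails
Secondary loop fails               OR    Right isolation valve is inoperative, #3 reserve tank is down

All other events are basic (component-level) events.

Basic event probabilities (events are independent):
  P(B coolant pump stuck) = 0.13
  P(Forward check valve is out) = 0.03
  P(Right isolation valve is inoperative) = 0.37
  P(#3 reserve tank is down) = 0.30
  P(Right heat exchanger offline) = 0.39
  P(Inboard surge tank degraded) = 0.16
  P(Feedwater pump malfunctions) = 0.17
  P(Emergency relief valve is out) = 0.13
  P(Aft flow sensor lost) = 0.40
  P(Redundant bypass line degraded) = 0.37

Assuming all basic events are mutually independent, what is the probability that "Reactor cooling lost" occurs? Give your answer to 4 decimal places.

P(Secondary loop fails) [OR] = 1 − (1−0.37) × (1−0.30) = 0.559000
P(Primary loop fails) [OR] = 1 − (1−0.13) × (1−0.03) × (1−0.559000) = 0.627840
P(Recirculation branch unavailable) [OR] = 1 − (1−0.39) × (1−0.16) = 0.487600
P(Emergency loop unavailable) [OR] = 1 − (1−0.13) × (1−0.40) × (1−0.37) = 0.671140
P(Makeup line unavailable) [AND] = 0.17 × 0.671140 = 0.114094
P(Reactor cooling lost) [OR] = 1 − (1−0.627840) × (1−0.487600) × (1−0.114094) = 0.831062
Rounded to 4 decimal places: P(Reactor cooling lost) ≈ 0.8311.

0.8311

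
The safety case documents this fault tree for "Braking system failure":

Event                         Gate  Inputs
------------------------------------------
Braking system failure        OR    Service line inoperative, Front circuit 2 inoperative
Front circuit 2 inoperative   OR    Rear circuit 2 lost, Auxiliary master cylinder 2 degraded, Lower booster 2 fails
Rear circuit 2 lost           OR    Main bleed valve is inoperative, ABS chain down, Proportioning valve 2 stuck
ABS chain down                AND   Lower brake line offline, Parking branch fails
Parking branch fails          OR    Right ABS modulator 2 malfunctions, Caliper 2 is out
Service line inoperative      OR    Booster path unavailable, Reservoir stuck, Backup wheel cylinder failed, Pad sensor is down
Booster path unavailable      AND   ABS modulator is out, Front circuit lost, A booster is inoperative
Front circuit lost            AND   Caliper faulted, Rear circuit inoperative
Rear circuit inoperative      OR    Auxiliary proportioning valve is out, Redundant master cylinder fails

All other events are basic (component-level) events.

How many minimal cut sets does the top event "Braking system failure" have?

Rear circuit inoperative [OR]: union of children's cut sets → 2 cut set(s).
Front circuit lost [AND]: one cut set from each child combined → 1 × 2 = 2 cut set(s).
Booster path unavailable [AND]: one cut set from each child combined → 1 × 2 × 1 = 2 cut set(s).
Service line inoperative [OR]: union of children's cut sets → 5 cut set(s).
Parking branch fails [OR]: union of children's cut sets → 2 cut set(s).
ABS chain down [AND]: one cut set from each child combined → 1 × 2 = 2 cut set(s).
Rear circuit 2 lost [OR]: union of children's cut sets → 4 cut set(s).
Front circuit 2 inoperative [OR]: union of children's cut sets → 6 cut set(s).
Braking system failure [OR]: union of children's cut sets → 11 cut set(s).

11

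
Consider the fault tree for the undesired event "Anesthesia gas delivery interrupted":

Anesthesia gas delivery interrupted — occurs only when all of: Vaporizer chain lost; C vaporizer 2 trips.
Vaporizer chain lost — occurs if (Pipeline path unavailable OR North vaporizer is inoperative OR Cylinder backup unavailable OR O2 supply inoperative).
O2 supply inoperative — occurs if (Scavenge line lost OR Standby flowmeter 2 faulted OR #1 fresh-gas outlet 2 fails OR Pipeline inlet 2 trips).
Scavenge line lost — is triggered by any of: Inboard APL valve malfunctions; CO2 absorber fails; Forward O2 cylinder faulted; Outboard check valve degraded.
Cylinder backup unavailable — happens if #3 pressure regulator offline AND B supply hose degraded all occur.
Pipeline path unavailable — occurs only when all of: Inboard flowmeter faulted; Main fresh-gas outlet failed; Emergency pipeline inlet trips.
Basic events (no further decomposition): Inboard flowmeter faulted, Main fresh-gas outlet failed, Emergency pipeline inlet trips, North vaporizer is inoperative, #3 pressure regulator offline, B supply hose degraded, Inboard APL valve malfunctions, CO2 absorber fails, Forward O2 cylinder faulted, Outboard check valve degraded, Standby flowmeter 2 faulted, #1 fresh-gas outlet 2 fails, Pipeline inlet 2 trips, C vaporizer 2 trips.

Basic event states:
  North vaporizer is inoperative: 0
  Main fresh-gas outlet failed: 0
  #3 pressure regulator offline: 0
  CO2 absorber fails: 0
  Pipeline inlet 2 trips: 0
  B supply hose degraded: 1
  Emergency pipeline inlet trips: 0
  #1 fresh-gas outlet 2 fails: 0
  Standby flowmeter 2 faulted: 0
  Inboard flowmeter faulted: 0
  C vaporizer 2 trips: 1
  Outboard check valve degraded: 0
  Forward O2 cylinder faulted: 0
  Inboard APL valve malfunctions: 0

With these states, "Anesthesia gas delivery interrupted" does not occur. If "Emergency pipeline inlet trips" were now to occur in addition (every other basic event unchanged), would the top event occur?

No

Counterfactual: set "Emergency pipeline inlet trips" to occurred.
Pipeline path unavailable [AND]: Inboard flowmeter faulted=not, Main fresh-gas outlet failed=not, Emergency pipeline inlet trips=occurs → not all inputs occur → does not occur.
Cylinder backup unavailable [AND]: #3 pressure regulator offline=not, B supply hose degraded=occurs → not all inputs occur → does not occur.
Scavenge line lost [OR]: Inboard APL valve malfunctions=not, CO2 absorber fails=not, Forward O2 cylinder faulted=not, Outboard check valve degraded=not → no input occurs → does not occur.
O2 supply inoperative [OR]: Scavenge line lost=not, Standby flowmeter 2 faulted=not, #1 fresh-gas outlet 2 fails=not, Pipeline inlet 2 trips=not → no input occurs → does not occur.
Vaporizer chain lost [OR]: Pipeline path unavailable=not, North vaporizer is inoperative=not, Cylinder backup unavailable=not, O2 supply inoperative=not → no input occurs → does not occur.
Anesthesia gas delivery interrupted [AND]: Vaporizer chain lost=not, C vaporizer 2 trips=occurs → not all inputs occur → does not occur.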